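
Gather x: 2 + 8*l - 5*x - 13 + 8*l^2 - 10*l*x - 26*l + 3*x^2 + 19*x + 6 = 8*l^2 - 18*l + 3*x^2 + x*(14 - 10*l) - 5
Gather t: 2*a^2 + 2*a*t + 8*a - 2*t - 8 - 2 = 2*a^2 + 8*a + t*(2*a - 2) - 10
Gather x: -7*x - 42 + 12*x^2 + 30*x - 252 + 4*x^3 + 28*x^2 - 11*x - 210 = 4*x^3 + 40*x^2 + 12*x - 504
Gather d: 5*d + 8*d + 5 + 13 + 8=13*d + 26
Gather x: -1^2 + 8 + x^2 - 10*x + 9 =x^2 - 10*x + 16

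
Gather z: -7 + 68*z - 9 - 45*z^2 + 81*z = -45*z^2 + 149*z - 16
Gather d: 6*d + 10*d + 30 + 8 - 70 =16*d - 32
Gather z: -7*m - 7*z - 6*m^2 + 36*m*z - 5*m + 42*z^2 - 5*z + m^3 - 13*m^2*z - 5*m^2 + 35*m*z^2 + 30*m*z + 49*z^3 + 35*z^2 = m^3 - 11*m^2 - 12*m + 49*z^3 + z^2*(35*m + 77) + z*(-13*m^2 + 66*m - 12)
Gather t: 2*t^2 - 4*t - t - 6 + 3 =2*t^2 - 5*t - 3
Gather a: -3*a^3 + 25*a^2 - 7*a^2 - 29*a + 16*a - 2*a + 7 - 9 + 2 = -3*a^3 + 18*a^2 - 15*a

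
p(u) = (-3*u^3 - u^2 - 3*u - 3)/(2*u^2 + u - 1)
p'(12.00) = -1.48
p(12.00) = -17.95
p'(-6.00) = -1.43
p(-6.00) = 9.65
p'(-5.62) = -1.42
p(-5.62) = 9.10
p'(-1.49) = 1.71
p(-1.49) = 4.70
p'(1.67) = -0.16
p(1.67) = -3.96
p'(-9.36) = -1.47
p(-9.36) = 14.54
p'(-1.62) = 0.61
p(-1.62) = 4.56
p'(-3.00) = -1.19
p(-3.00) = 5.57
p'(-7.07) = -1.45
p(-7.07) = 11.19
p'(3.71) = -1.30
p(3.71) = -5.99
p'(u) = (-4*u - 1)*(-3*u^3 - u^2 - 3*u - 3)/(2*u^2 + u - 1)^2 + (-9*u^2 - 2*u - 3)/(2*u^2 + u - 1)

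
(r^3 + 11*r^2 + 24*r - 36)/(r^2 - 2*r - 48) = (r^2 + 5*r - 6)/(r - 8)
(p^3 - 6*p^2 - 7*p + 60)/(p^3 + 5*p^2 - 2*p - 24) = (p^2 - 9*p + 20)/(p^2 + 2*p - 8)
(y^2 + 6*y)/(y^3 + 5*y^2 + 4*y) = (y + 6)/(y^2 + 5*y + 4)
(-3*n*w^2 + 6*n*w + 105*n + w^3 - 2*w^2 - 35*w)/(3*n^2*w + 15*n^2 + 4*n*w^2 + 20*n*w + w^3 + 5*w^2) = (-3*n*w + 21*n + w^2 - 7*w)/(3*n^2 + 4*n*w + w^2)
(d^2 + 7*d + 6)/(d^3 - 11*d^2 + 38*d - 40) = (d^2 + 7*d + 6)/(d^3 - 11*d^2 + 38*d - 40)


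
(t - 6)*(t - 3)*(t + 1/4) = t^3 - 35*t^2/4 + 63*t/4 + 9/2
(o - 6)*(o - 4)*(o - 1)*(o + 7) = o^4 - 4*o^3 - 43*o^2 + 214*o - 168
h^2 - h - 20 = (h - 5)*(h + 4)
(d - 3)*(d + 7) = d^2 + 4*d - 21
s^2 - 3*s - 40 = (s - 8)*(s + 5)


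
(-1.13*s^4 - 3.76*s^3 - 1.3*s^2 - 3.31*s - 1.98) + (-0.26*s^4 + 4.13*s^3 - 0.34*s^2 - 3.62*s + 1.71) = -1.39*s^4 + 0.37*s^3 - 1.64*s^2 - 6.93*s - 0.27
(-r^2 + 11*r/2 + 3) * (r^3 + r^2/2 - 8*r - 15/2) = -r^5 + 5*r^4 + 55*r^3/4 - 35*r^2 - 261*r/4 - 45/2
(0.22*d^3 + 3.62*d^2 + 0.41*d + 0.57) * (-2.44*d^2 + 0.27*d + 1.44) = -0.5368*d^5 - 8.7734*d^4 + 0.2938*d^3 + 3.9327*d^2 + 0.7443*d + 0.8208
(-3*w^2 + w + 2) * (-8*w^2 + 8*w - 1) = 24*w^4 - 32*w^3 - 5*w^2 + 15*w - 2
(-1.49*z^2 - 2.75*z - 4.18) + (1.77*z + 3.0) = -1.49*z^2 - 0.98*z - 1.18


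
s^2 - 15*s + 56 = (s - 8)*(s - 7)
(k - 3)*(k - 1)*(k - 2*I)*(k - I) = k^4 - 4*k^3 - 3*I*k^3 + k^2 + 12*I*k^2 + 8*k - 9*I*k - 6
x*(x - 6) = x^2 - 6*x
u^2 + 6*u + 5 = (u + 1)*(u + 5)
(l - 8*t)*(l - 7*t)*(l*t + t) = l^3*t - 15*l^2*t^2 + l^2*t + 56*l*t^3 - 15*l*t^2 + 56*t^3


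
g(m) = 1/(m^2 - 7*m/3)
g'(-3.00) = 0.03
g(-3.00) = 0.06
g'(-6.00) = 0.01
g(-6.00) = 0.02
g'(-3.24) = 0.03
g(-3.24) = 0.06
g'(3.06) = -0.77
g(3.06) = 0.45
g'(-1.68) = 0.13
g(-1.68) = 0.15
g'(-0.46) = 1.97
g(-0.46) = 0.78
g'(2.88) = -1.38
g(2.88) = 0.64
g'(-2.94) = 0.03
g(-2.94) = 0.06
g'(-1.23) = 0.25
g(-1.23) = 0.23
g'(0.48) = 1.74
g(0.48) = -1.12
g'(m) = (7/3 - 2*m)/(m^2 - 7*m/3)^2 = 3*(7 - 6*m)/(m^2*(3*m - 7)^2)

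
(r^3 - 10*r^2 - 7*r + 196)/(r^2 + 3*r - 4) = (r^2 - 14*r + 49)/(r - 1)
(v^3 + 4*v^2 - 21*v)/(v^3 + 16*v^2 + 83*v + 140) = v*(v - 3)/(v^2 + 9*v + 20)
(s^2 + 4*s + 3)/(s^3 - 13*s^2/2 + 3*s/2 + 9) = 2*(s + 3)/(2*s^2 - 15*s + 18)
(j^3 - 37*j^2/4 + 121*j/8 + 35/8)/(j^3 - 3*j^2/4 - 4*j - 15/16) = 2*(j - 7)/(2*j + 3)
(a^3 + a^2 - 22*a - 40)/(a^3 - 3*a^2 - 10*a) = (a + 4)/a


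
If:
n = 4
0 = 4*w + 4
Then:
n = 4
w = -1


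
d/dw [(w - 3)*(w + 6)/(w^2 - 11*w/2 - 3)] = 2*(-17*w^2 + 60*w - 216)/(4*w^4 - 44*w^3 + 97*w^2 + 132*w + 36)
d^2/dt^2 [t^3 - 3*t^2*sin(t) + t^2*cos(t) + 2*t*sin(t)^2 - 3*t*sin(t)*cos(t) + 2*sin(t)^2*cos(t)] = 3*t^2*sin(t) - t^2*cos(t) - 4*t*sin(t) + 6*t*sin(2*t) - 12*t*cos(t) + 4*t*cos(2*t) + 6*t + 4*sin(2*t) - 9*cos(t)/2 - 6*cos(2*t) + 9*cos(3*t)/2 + 6*sqrt(2)*cos(t + pi/4)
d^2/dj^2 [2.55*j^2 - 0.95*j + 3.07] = 5.10000000000000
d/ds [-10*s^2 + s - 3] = 1 - 20*s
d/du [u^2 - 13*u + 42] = 2*u - 13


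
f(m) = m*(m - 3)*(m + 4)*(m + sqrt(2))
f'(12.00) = 7683.91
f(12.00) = 23179.76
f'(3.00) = 92.70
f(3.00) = 0.00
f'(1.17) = -25.42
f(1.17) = -28.61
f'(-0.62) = -2.01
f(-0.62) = 6.02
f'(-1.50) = 17.58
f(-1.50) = -1.45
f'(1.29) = -23.64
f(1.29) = -31.56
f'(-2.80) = 11.28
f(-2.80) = -27.01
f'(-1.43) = 16.42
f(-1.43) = -0.26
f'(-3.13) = -2.41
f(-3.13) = -28.64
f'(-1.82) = 21.44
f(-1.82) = -7.76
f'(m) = m*(m - 3)*(m + 4) + m*(m - 3)*(m + sqrt(2)) + m*(m + 4)*(m + sqrt(2)) + (m - 3)*(m + 4)*(m + sqrt(2))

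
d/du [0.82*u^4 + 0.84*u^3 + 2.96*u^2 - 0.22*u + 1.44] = 3.28*u^3 + 2.52*u^2 + 5.92*u - 0.22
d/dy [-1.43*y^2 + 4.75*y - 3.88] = 4.75 - 2.86*y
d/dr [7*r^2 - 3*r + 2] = 14*r - 3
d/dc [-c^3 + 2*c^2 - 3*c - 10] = -3*c^2 + 4*c - 3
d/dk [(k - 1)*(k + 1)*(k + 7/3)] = 3*k^2 + 14*k/3 - 1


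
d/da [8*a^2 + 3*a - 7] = 16*a + 3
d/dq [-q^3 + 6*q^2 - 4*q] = -3*q^2 + 12*q - 4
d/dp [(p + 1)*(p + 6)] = 2*p + 7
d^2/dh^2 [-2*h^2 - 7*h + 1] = -4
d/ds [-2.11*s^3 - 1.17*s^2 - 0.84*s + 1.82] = -6.33*s^2 - 2.34*s - 0.84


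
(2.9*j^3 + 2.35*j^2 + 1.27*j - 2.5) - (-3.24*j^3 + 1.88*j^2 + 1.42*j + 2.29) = 6.14*j^3 + 0.47*j^2 - 0.15*j - 4.79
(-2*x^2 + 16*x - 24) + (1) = -2*x^2 + 16*x - 23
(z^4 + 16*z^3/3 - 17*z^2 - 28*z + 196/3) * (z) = z^5 + 16*z^4/3 - 17*z^3 - 28*z^2 + 196*z/3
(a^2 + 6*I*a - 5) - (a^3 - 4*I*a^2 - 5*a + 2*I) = -a^3 + a^2 + 4*I*a^2 + 5*a + 6*I*a - 5 - 2*I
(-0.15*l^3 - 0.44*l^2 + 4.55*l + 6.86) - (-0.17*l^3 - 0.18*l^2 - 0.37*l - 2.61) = 0.02*l^3 - 0.26*l^2 + 4.92*l + 9.47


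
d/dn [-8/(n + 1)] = 8/(n + 1)^2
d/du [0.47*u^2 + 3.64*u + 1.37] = 0.94*u + 3.64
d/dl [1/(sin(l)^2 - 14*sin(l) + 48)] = 2*(7 - sin(l))*cos(l)/(sin(l)^2 - 14*sin(l) + 48)^2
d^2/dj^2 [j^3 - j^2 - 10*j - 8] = 6*j - 2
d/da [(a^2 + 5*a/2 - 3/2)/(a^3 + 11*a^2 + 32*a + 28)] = (-a^3 - 3*a^2 + 15*a + 59)/(a^5 + 20*a^4 + 145*a^3 + 470*a^2 + 700*a + 392)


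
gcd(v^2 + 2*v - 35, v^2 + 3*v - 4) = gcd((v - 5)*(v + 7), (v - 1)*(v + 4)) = 1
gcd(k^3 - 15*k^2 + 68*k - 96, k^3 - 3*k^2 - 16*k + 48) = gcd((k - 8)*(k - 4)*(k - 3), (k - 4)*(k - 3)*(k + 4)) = k^2 - 7*k + 12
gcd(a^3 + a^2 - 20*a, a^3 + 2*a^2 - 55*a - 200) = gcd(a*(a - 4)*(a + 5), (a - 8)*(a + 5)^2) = a + 5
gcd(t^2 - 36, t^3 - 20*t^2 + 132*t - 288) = t - 6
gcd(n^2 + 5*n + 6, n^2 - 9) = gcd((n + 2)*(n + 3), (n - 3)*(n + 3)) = n + 3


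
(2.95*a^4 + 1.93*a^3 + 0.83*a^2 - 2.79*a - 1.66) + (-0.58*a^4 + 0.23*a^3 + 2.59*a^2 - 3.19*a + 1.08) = 2.37*a^4 + 2.16*a^3 + 3.42*a^2 - 5.98*a - 0.58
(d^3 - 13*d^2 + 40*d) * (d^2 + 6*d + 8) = d^5 - 7*d^4 - 30*d^3 + 136*d^2 + 320*d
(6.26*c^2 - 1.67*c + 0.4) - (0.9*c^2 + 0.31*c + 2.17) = 5.36*c^2 - 1.98*c - 1.77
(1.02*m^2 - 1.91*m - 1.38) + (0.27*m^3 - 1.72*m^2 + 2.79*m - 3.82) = 0.27*m^3 - 0.7*m^2 + 0.88*m - 5.2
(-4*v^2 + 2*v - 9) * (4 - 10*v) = 40*v^3 - 36*v^2 + 98*v - 36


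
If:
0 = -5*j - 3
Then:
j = -3/5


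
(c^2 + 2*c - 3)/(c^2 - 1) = (c + 3)/(c + 1)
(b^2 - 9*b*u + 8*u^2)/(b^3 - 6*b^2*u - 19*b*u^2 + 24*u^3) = 1/(b + 3*u)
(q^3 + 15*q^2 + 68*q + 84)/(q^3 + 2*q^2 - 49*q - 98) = (q + 6)/(q - 7)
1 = 1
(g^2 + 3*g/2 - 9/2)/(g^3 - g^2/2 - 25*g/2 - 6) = (2*g - 3)/(2*g^2 - 7*g - 4)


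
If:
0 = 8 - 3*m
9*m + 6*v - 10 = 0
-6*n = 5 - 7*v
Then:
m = 8/3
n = -32/9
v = -7/3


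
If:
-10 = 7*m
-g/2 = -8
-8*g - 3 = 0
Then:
No Solution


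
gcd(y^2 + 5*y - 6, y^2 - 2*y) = 1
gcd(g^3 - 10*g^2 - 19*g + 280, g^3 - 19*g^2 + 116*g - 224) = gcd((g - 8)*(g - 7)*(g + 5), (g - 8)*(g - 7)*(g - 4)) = g^2 - 15*g + 56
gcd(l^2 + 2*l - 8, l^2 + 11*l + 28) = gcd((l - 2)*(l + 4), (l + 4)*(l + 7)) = l + 4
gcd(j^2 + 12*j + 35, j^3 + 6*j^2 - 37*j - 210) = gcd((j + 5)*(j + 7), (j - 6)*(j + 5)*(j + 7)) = j^2 + 12*j + 35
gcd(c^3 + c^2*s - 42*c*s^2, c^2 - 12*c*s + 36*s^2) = -c + 6*s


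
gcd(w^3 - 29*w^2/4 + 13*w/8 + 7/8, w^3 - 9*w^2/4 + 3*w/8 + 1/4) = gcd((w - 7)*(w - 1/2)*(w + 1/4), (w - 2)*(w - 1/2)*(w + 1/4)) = w^2 - w/4 - 1/8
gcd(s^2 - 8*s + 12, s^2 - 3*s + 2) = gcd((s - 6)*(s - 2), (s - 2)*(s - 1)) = s - 2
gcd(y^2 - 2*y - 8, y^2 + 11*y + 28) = 1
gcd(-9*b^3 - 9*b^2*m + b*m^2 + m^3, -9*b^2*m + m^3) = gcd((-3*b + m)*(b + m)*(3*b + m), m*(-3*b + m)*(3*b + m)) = 9*b^2 - m^2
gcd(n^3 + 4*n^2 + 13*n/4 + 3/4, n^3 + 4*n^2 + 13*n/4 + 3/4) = n^3 + 4*n^2 + 13*n/4 + 3/4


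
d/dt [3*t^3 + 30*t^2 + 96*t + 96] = 9*t^2 + 60*t + 96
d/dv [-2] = 0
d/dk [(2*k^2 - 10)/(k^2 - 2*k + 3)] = 4*(-k^2 + 8*k - 5)/(k^4 - 4*k^3 + 10*k^2 - 12*k + 9)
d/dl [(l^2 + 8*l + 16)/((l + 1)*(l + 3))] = 2*(-2*l^2 - 13*l - 20)/(l^4 + 8*l^3 + 22*l^2 + 24*l + 9)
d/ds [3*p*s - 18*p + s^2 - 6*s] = 3*p + 2*s - 6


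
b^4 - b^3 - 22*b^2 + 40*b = b*(b - 4)*(b - 2)*(b + 5)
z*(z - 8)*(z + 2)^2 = z^4 - 4*z^3 - 28*z^2 - 32*z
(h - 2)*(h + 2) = h^2 - 4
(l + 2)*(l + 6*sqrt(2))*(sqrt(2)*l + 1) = sqrt(2)*l^3 + 2*sqrt(2)*l^2 + 13*l^2 + 6*sqrt(2)*l + 26*l + 12*sqrt(2)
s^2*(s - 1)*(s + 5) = s^4 + 4*s^3 - 5*s^2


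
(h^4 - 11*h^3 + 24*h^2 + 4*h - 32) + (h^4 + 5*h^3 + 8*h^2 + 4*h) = 2*h^4 - 6*h^3 + 32*h^2 + 8*h - 32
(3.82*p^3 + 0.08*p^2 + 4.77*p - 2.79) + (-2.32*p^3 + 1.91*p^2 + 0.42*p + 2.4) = 1.5*p^3 + 1.99*p^2 + 5.19*p - 0.39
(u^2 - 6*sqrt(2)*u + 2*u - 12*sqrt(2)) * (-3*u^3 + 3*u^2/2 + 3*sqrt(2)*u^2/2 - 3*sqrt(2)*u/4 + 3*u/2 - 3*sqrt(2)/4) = -3*u^5 - 9*u^4/2 + 39*sqrt(2)*u^4/2 - 27*u^3/2 + 117*sqrt(2)*u^3/4 - 117*sqrt(2)*u^2/4 - 24*u^2 - 39*sqrt(2)*u/2 + 27*u + 18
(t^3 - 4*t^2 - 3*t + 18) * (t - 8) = t^4 - 12*t^3 + 29*t^2 + 42*t - 144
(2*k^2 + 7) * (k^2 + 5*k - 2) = 2*k^4 + 10*k^3 + 3*k^2 + 35*k - 14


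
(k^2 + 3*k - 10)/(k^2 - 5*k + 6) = (k + 5)/(k - 3)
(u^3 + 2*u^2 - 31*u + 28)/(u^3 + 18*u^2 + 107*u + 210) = (u^2 - 5*u + 4)/(u^2 + 11*u + 30)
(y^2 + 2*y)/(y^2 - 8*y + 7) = y*(y + 2)/(y^2 - 8*y + 7)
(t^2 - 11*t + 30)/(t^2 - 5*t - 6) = (t - 5)/(t + 1)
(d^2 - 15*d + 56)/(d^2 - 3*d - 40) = (d - 7)/(d + 5)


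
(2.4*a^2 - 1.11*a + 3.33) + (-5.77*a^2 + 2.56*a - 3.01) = -3.37*a^2 + 1.45*a + 0.32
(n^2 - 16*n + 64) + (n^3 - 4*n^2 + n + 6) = n^3 - 3*n^2 - 15*n + 70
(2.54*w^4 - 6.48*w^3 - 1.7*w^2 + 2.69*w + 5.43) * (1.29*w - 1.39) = 3.2766*w^5 - 11.8898*w^4 + 6.8142*w^3 + 5.8331*w^2 + 3.2656*w - 7.5477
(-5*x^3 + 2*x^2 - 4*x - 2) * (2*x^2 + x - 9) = -10*x^5 - x^4 + 39*x^3 - 26*x^2 + 34*x + 18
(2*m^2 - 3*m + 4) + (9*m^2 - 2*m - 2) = 11*m^2 - 5*m + 2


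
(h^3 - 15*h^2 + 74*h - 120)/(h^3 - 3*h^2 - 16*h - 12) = (h^2 - 9*h + 20)/(h^2 + 3*h + 2)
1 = 1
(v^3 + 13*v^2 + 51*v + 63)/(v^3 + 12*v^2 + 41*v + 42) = (v + 3)/(v + 2)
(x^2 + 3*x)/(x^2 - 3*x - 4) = x*(x + 3)/(x^2 - 3*x - 4)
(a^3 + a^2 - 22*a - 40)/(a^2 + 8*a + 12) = (a^2 - a - 20)/(a + 6)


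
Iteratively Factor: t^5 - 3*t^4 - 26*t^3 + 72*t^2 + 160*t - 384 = (t + 3)*(t^4 - 6*t^3 - 8*t^2 + 96*t - 128) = (t + 3)*(t + 4)*(t^3 - 10*t^2 + 32*t - 32) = (t - 2)*(t + 3)*(t + 4)*(t^2 - 8*t + 16) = (t - 4)*(t - 2)*(t + 3)*(t + 4)*(t - 4)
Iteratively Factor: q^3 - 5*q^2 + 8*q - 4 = (q - 1)*(q^2 - 4*q + 4) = (q - 2)*(q - 1)*(q - 2)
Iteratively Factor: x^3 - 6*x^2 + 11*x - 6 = (x - 3)*(x^2 - 3*x + 2) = (x - 3)*(x - 1)*(x - 2)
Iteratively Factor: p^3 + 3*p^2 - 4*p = (p - 1)*(p^2 + 4*p) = (p - 1)*(p + 4)*(p)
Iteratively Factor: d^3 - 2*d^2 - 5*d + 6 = (d - 1)*(d^2 - d - 6) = (d - 1)*(d + 2)*(d - 3)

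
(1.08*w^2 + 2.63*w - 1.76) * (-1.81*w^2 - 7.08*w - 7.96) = -1.9548*w^4 - 12.4067*w^3 - 24.0316*w^2 - 8.474*w + 14.0096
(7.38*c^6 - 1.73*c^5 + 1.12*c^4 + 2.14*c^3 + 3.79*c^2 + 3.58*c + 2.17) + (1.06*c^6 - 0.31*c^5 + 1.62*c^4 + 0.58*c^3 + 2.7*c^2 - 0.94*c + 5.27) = 8.44*c^6 - 2.04*c^5 + 2.74*c^4 + 2.72*c^3 + 6.49*c^2 + 2.64*c + 7.44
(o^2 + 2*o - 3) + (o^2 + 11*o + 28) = 2*o^2 + 13*o + 25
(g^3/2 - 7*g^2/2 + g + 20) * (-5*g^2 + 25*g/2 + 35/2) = -5*g^5/2 + 95*g^4/4 - 40*g^3 - 595*g^2/4 + 535*g/2 + 350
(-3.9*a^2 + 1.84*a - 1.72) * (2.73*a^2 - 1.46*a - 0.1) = -10.647*a^4 + 10.7172*a^3 - 6.992*a^2 + 2.3272*a + 0.172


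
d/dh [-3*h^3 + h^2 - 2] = h*(2 - 9*h)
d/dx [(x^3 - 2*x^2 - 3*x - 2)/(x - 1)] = (2*x^3 - 5*x^2 + 4*x + 5)/(x^2 - 2*x + 1)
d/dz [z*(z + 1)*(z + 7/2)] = 3*z^2 + 9*z + 7/2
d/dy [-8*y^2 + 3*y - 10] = 3 - 16*y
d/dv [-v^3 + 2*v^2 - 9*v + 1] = -3*v^2 + 4*v - 9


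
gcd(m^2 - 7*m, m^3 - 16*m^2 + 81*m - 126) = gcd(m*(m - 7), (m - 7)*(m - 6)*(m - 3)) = m - 7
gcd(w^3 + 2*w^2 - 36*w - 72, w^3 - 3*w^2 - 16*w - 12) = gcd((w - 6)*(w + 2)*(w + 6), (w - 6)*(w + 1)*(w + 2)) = w^2 - 4*w - 12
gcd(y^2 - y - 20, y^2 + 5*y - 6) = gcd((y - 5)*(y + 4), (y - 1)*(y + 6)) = 1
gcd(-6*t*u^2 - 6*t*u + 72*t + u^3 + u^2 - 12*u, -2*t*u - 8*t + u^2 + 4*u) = u + 4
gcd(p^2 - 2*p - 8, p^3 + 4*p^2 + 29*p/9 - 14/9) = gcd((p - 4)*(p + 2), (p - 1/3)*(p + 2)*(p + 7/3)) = p + 2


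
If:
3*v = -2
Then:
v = -2/3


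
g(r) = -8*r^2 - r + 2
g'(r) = -16*r - 1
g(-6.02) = -281.90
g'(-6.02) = 95.32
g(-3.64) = -100.36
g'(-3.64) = 57.24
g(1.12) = -9.16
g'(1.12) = -18.92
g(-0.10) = 2.02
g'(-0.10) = 0.60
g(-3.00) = -67.00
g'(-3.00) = 47.00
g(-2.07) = -30.21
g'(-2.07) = 32.12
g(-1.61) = -17.13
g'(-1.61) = 24.76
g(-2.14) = -32.50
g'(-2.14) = 33.24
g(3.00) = -73.00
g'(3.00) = -49.00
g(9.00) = -655.00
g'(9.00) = -145.00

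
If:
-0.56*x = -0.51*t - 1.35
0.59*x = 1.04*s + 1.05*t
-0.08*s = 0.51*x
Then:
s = 2.92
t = -3.15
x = -0.46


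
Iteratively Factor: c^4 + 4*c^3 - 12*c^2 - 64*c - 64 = (c - 4)*(c^3 + 8*c^2 + 20*c + 16) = (c - 4)*(c + 4)*(c^2 + 4*c + 4) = (c - 4)*(c + 2)*(c + 4)*(c + 2)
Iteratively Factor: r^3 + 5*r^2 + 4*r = (r)*(r^2 + 5*r + 4) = r*(r + 4)*(r + 1)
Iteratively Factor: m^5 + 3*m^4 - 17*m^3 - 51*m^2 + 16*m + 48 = (m + 3)*(m^4 - 17*m^2 + 16) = (m - 4)*(m + 3)*(m^3 + 4*m^2 - m - 4) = (m - 4)*(m + 1)*(m + 3)*(m^2 + 3*m - 4) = (m - 4)*(m + 1)*(m + 3)*(m + 4)*(m - 1)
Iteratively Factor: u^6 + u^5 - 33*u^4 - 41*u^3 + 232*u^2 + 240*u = (u)*(u^5 + u^4 - 33*u^3 - 41*u^2 + 232*u + 240) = u*(u + 4)*(u^4 - 3*u^3 - 21*u^2 + 43*u + 60) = u*(u - 3)*(u + 4)*(u^3 - 21*u - 20) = u*(u - 5)*(u - 3)*(u + 4)*(u^2 + 5*u + 4) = u*(u - 5)*(u - 3)*(u + 4)^2*(u + 1)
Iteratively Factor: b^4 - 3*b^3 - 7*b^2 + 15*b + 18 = (b - 3)*(b^3 - 7*b - 6) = (b - 3)*(b + 2)*(b^2 - 2*b - 3) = (b - 3)*(b + 1)*(b + 2)*(b - 3)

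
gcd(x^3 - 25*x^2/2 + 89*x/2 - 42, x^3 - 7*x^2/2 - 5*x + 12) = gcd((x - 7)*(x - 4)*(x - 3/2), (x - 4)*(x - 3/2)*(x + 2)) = x^2 - 11*x/2 + 6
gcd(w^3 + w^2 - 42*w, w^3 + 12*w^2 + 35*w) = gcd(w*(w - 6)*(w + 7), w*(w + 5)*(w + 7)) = w^2 + 7*w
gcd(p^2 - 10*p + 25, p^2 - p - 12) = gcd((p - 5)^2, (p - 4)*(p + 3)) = 1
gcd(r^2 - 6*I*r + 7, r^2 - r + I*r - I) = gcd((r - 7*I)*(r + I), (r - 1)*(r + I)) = r + I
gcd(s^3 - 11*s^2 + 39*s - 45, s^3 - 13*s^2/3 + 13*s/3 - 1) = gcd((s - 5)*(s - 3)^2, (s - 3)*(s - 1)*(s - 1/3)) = s - 3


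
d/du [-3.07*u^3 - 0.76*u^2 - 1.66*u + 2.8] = -9.21*u^2 - 1.52*u - 1.66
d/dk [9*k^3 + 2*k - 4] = 27*k^2 + 2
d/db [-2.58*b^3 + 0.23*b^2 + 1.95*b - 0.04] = -7.74*b^2 + 0.46*b + 1.95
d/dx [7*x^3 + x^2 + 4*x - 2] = 21*x^2 + 2*x + 4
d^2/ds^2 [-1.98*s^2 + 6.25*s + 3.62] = -3.96000000000000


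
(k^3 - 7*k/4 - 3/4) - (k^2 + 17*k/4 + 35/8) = k^3 - k^2 - 6*k - 41/8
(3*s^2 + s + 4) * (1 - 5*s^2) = -15*s^4 - 5*s^3 - 17*s^2 + s + 4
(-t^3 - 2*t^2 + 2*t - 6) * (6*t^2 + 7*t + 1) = -6*t^5 - 19*t^4 - 3*t^3 - 24*t^2 - 40*t - 6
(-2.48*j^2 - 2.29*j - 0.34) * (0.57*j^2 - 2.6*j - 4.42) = -1.4136*j^4 + 5.1427*j^3 + 16.7218*j^2 + 11.0058*j + 1.5028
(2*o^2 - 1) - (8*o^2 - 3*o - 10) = -6*o^2 + 3*o + 9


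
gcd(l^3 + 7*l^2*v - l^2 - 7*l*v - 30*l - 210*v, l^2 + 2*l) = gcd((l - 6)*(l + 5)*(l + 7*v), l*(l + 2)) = 1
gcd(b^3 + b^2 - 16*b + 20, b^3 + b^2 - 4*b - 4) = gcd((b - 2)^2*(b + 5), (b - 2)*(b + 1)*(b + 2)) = b - 2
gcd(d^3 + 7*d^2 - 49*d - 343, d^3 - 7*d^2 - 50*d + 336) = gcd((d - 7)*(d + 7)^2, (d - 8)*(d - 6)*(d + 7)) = d + 7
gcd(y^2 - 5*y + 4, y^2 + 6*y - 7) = y - 1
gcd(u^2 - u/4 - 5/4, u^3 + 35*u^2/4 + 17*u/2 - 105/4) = u - 5/4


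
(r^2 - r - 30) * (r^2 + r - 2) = r^4 - 33*r^2 - 28*r + 60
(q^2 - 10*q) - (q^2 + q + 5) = -11*q - 5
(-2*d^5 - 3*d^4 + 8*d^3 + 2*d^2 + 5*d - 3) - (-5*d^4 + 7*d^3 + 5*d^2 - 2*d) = -2*d^5 + 2*d^4 + d^3 - 3*d^2 + 7*d - 3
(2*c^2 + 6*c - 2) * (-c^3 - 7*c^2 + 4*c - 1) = -2*c^5 - 20*c^4 - 32*c^3 + 36*c^2 - 14*c + 2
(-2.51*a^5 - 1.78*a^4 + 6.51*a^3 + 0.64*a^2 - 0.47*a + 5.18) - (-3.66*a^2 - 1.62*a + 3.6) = -2.51*a^5 - 1.78*a^4 + 6.51*a^3 + 4.3*a^2 + 1.15*a + 1.58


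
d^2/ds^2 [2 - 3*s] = 0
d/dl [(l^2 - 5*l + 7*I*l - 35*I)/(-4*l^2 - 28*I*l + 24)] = (-5*l^2 + l*(12 - 70*I) + 215 + 42*I)/(4*l^4 + 56*I*l^3 - 244*l^2 - 336*I*l + 144)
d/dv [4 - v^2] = -2*v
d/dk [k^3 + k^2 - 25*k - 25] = 3*k^2 + 2*k - 25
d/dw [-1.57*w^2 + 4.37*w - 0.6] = 4.37 - 3.14*w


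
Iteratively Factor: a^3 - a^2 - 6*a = (a + 2)*(a^2 - 3*a) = (a - 3)*(a + 2)*(a)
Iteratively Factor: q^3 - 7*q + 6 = (q - 2)*(q^2 + 2*q - 3) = (q - 2)*(q + 3)*(q - 1)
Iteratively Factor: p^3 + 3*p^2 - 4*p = (p + 4)*(p^2 - p) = p*(p + 4)*(p - 1)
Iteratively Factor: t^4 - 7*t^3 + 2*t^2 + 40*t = (t + 2)*(t^3 - 9*t^2 + 20*t) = (t - 5)*(t + 2)*(t^2 - 4*t) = (t - 5)*(t - 4)*(t + 2)*(t)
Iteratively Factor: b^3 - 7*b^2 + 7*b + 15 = (b - 5)*(b^2 - 2*b - 3) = (b - 5)*(b + 1)*(b - 3)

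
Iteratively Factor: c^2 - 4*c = (c - 4)*(c)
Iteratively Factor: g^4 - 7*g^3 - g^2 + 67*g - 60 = (g + 3)*(g^3 - 10*g^2 + 29*g - 20) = (g - 5)*(g + 3)*(g^2 - 5*g + 4) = (g - 5)*(g - 1)*(g + 3)*(g - 4)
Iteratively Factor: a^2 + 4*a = (a)*(a + 4)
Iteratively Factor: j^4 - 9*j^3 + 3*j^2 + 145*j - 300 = (j - 3)*(j^3 - 6*j^2 - 15*j + 100) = (j - 5)*(j - 3)*(j^2 - j - 20) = (j - 5)^2*(j - 3)*(j + 4)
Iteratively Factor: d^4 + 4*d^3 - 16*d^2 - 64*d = (d + 4)*(d^3 - 16*d) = (d - 4)*(d + 4)*(d^2 + 4*d) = d*(d - 4)*(d + 4)*(d + 4)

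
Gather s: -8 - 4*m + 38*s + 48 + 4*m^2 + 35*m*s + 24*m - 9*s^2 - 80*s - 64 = 4*m^2 + 20*m - 9*s^2 + s*(35*m - 42) - 24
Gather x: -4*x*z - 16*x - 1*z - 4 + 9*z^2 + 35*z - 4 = x*(-4*z - 16) + 9*z^2 + 34*z - 8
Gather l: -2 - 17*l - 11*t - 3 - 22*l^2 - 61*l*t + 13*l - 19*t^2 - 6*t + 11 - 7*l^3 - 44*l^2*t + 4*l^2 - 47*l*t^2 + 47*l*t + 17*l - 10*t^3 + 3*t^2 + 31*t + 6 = -7*l^3 + l^2*(-44*t - 18) + l*(-47*t^2 - 14*t + 13) - 10*t^3 - 16*t^2 + 14*t + 12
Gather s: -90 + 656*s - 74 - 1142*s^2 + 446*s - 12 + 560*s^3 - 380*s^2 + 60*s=560*s^3 - 1522*s^2 + 1162*s - 176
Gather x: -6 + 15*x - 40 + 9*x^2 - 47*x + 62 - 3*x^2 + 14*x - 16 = 6*x^2 - 18*x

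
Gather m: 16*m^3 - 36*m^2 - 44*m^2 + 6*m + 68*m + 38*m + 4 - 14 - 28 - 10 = 16*m^3 - 80*m^2 + 112*m - 48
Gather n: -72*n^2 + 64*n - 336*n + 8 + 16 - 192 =-72*n^2 - 272*n - 168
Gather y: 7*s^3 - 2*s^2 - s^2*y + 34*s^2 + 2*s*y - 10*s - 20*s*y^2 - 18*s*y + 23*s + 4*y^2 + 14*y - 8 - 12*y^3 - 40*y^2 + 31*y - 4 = 7*s^3 + 32*s^2 + 13*s - 12*y^3 + y^2*(-20*s - 36) + y*(-s^2 - 16*s + 45) - 12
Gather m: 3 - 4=-1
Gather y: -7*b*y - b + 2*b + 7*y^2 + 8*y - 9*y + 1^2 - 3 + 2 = b + 7*y^2 + y*(-7*b - 1)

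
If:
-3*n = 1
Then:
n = -1/3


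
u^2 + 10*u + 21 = (u + 3)*(u + 7)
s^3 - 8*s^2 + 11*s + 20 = (s - 5)*(s - 4)*(s + 1)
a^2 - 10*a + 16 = (a - 8)*(a - 2)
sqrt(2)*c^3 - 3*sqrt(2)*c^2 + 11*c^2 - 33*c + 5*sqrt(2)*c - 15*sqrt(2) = (c - 3)*(c + 5*sqrt(2))*(sqrt(2)*c + 1)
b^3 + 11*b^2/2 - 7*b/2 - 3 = (b - 1)*(b + 1/2)*(b + 6)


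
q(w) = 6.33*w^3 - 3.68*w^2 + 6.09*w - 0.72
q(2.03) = 49.43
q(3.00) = 155.34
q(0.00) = -0.72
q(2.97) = 150.74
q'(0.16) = 5.40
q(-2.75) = -176.94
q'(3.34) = 193.35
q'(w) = 18.99*w^2 - 7.36*w + 6.09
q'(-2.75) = 169.94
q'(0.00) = 6.09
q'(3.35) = 194.55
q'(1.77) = 52.56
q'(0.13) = 5.45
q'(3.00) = 154.92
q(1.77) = 33.63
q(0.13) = 0.02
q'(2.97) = 151.74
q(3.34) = 214.42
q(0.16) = 0.19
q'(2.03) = 69.41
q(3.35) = 216.36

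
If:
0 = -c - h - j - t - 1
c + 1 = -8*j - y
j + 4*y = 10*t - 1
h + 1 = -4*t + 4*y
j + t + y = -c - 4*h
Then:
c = -837/577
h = 71/577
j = -13/577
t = 202/577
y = 364/577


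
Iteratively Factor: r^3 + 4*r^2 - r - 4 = (r - 1)*(r^2 + 5*r + 4) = (r - 1)*(r + 4)*(r + 1)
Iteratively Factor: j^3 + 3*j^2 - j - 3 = (j + 1)*(j^2 + 2*j - 3) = (j - 1)*(j + 1)*(j + 3)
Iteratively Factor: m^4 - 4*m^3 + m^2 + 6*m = (m - 3)*(m^3 - m^2 - 2*m) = (m - 3)*(m + 1)*(m^2 - 2*m) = m*(m - 3)*(m + 1)*(m - 2)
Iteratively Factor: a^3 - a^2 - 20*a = (a - 5)*(a^2 + 4*a) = a*(a - 5)*(a + 4)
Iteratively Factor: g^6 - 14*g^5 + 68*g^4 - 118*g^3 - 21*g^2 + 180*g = (g - 3)*(g^5 - 11*g^4 + 35*g^3 - 13*g^2 - 60*g) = (g - 4)*(g - 3)*(g^4 - 7*g^3 + 7*g^2 + 15*g) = (g - 4)*(g - 3)*(g + 1)*(g^3 - 8*g^2 + 15*g) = g*(g - 4)*(g - 3)*(g + 1)*(g^2 - 8*g + 15) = g*(g - 5)*(g - 4)*(g - 3)*(g + 1)*(g - 3)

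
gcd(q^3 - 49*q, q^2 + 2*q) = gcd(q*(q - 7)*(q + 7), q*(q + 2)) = q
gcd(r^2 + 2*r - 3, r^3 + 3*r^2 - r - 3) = r^2 + 2*r - 3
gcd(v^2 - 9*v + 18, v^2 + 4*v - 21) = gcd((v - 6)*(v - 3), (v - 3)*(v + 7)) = v - 3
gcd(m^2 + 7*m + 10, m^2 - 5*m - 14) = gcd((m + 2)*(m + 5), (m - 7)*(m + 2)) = m + 2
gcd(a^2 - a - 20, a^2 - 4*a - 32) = a + 4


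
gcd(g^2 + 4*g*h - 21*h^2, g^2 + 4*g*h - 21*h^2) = g^2 + 4*g*h - 21*h^2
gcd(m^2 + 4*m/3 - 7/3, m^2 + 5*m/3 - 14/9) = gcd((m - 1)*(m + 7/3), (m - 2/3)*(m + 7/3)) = m + 7/3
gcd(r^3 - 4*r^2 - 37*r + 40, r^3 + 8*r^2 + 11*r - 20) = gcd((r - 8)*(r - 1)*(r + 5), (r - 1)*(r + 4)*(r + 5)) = r^2 + 4*r - 5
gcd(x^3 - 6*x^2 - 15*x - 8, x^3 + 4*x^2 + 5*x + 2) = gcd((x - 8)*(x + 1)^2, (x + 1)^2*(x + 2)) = x^2 + 2*x + 1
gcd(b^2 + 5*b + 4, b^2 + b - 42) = 1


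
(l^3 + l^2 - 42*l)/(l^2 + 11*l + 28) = l*(l - 6)/(l + 4)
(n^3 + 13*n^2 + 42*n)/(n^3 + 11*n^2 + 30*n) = (n + 7)/(n + 5)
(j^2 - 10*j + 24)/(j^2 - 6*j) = (j - 4)/j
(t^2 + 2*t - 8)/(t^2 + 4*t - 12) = (t + 4)/(t + 6)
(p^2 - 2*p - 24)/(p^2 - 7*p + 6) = (p + 4)/(p - 1)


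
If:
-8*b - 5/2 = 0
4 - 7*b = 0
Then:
No Solution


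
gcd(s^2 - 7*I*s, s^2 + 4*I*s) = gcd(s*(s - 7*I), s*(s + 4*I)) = s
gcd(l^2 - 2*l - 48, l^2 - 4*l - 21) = 1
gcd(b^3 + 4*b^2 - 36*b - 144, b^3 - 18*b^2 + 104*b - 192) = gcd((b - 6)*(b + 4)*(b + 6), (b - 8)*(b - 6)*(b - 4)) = b - 6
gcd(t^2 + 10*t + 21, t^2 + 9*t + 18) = t + 3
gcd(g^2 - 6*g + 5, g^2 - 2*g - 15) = g - 5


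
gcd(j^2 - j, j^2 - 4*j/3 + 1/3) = j - 1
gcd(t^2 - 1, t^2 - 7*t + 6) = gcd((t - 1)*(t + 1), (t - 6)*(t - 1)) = t - 1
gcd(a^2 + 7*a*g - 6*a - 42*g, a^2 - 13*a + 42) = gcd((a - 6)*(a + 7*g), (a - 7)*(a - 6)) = a - 6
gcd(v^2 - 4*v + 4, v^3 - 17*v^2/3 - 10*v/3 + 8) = 1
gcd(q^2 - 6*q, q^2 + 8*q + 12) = 1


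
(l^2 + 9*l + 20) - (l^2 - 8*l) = 17*l + 20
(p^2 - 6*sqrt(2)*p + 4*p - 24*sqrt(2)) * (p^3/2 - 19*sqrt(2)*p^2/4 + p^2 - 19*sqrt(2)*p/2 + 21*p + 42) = p^5/2 - 31*sqrt(2)*p^4/4 + 3*p^4 - 93*sqrt(2)*p^3/2 + 82*p^3 - 188*sqrt(2)*p^2 + 468*p^2 - 756*sqrt(2)*p + 624*p - 1008*sqrt(2)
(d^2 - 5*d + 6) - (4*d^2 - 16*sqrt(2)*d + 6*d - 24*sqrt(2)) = -3*d^2 - 11*d + 16*sqrt(2)*d + 6 + 24*sqrt(2)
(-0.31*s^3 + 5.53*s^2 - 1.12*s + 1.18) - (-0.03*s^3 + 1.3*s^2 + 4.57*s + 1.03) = -0.28*s^3 + 4.23*s^2 - 5.69*s + 0.15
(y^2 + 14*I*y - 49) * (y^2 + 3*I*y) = y^4 + 17*I*y^3 - 91*y^2 - 147*I*y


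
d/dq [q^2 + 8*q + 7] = 2*q + 8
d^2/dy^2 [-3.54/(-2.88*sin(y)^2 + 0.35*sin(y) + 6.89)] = (117.448704*sin(y)^4 - 10.70496*sin(y)^3 + 105.240306*sin(y)^2 + 12.87321*sin(y) - 141.357156)/(-2.88*sin(y)^2 + 0.35*sin(y) + 6.89)^3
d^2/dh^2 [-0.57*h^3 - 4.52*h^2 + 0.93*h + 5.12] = -3.42*h - 9.04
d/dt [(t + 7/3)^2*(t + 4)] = (3*t + 7)*(9*t + 31)/9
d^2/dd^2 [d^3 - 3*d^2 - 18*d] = 6*d - 6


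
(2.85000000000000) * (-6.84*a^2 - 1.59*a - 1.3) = -19.494*a^2 - 4.5315*a - 3.705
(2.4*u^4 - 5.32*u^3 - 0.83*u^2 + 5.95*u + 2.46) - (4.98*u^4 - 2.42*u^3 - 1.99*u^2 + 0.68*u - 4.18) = -2.58*u^4 - 2.9*u^3 + 1.16*u^2 + 5.27*u + 6.64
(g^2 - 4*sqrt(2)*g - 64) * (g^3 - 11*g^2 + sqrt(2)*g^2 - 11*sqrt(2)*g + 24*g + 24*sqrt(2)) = g^5 - 11*g^4 - 3*sqrt(2)*g^4 - 48*g^3 + 33*sqrt(2)*g^3 - 136*sqrt(2)*g^2 + 792*g^2 - 1728*g + 704*sqrt(2)*g - 1536*sqrt(2)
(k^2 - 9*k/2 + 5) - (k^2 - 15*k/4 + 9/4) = 11/4 - 3*k/4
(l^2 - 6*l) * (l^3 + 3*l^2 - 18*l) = l^5 - 3*l^4 - 36*l^3 + 108*l^2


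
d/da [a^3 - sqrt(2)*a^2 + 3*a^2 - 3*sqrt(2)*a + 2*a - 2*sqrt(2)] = 3*a^2 - 2*sqrt(2)*a + 6*a - 3*sqrt(2) + 2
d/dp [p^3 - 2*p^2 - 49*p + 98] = 3*p^2 - 4*p - 49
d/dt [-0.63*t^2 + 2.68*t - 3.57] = 2.68 - 1.26*t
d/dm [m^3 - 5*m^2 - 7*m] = 3*m^2 - 10*m - 7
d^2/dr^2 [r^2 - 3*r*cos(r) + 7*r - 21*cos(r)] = 3*r*cos(r) + 6*sin(r) + 21*cos(r) + 2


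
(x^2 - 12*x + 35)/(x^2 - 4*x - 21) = (x - 5)/(x + 3)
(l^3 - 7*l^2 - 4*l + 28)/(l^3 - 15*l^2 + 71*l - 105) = (l^2 - 4)/(l^2 - 8*l + 15)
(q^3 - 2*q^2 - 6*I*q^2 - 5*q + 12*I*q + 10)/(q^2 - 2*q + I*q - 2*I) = (q^2 - 6*I*q - 5)/(q + I)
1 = 1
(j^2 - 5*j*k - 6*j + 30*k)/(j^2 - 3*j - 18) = (j - 5*k)/(j + 3)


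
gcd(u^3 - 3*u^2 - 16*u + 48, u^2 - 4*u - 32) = u + 4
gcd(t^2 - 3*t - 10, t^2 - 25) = t - 5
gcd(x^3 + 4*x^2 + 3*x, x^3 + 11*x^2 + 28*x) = x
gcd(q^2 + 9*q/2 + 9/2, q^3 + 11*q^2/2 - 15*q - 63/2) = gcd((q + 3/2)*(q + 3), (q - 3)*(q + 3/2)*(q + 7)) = q + 3/2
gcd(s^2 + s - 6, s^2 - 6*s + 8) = s - 2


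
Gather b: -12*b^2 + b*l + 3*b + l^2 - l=-12*b^2 + b*(l + 3) + l^2 - l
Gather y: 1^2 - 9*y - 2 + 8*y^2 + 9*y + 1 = 8*y^2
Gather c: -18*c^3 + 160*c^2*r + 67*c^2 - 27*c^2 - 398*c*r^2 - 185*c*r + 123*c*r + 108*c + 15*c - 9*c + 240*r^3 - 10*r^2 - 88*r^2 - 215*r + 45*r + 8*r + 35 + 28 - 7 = -18*c^3 + c^2*(160*r + 40) + c*(-398*r^2 - 62*r + 114) + 240*r^3 - 98*r^2 - 162*r + 56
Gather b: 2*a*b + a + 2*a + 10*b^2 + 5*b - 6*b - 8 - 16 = 3*a + 10*b^2 + b*(2*a - 1) - 24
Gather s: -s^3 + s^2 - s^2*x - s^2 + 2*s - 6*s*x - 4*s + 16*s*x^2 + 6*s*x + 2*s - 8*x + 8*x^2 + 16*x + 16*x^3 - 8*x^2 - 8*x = -s^3 - s^2*x + 16*s*x^2 + 16*x^3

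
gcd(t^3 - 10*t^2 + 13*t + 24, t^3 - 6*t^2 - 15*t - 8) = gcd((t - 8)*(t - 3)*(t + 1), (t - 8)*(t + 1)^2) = t^2 - 7*t - 8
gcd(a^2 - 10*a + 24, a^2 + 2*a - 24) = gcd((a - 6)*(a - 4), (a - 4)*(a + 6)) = a - 4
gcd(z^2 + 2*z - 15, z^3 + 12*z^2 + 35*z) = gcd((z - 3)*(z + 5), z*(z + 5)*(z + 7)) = z + 5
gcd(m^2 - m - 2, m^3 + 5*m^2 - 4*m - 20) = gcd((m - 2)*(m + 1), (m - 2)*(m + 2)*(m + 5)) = m - 2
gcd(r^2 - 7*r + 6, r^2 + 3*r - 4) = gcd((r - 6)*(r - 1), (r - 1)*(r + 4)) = r - 1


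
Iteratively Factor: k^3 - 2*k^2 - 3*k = (k + 1)*(k^2 - 3*k) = k*(k + 1)*(k - 3)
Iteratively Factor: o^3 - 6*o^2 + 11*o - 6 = (o - 3)*(o^2 - 3*o + 2) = (o - 3)*(o - 1)*(o - 2)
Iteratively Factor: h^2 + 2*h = (h)*(h + 2)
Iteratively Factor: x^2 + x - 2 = (x - 1)*(x + 2)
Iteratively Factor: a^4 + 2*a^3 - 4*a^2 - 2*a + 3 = (a + 3)*(a^3 - a^2 - a + 1) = (a - 1)*(a + 3)*(a^2 - 1) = (a - 1)^2*(a + 3)*(a + 1)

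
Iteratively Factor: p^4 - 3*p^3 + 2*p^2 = (p - 2)*(p^3 - p^2) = (p - 2)*(p - 1)*(p^2) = p*(p - 2)*(p - 1)*(p)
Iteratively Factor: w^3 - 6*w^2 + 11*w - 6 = (w - 1)*(w^2 - 5*w + 6) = (w - 3)*(w - 1)*(w - 2)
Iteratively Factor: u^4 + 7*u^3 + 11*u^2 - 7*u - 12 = (u + 3)*(u^3 + 4*u^2 - u - 4) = (u - 1)*(u + 3)*(u^2 + 5*u + 4) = (u - 1)*(u + 3)*(u + 4)*(u + 1)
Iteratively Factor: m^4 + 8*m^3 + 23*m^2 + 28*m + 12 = (m + 3)*(m^3 + 5*m^2 + 8*m + 4) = (m + 1)*(m + 3)*(m^2 + 4*m + 4) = (m + 1)*(m + 2)*(m + 3)*(m + 2)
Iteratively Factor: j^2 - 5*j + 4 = (j - 4)*(j - 1)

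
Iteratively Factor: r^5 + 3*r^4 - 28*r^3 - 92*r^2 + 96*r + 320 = (r + 2)*(r^4 + r^3 - 30*r^2 - 32*r + 160) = (r + 2)*(r + 4)*(r^3 - 3*r^2 - 18*r + 40) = (r - 2)*(r + 2)*(r + 4)*(r^2 - r - 20) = (r - 2)*(r + 2)*(r + 4)^2*(r - 5)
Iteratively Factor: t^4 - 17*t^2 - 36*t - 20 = (t + 1)*(t^3 - t^2 - 16*t - 20) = (t + 1)*(t + 2)*(t^2 - 3*t - 10) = (t - 5)*(t + 1)*(t + 2)*(t + 2)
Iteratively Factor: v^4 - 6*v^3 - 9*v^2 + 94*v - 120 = (v - 2)*(v^3 - 4*v^2 - 17*v + 60) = (v - 2)*(v + 4)*(v^2 - 8*v + 15) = (v - 3)*(v - 2)*(v + 4)*(v - 5)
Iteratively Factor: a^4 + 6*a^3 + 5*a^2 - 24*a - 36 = (a + 2)*(a^3 + 4*a^2 - 3*a - 18) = (a - 2)*(a + 2)*(a^2 + 6*a + 9) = (a - 2)*(a + 2)*(a + 3)*(a + 3)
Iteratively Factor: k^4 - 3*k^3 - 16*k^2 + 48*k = (k + 4)*(k^3 - 7*k^2 + 12*k) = k*(k + 4)*(k^2 - 7*k + 12) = k*(k - 3)*(k + 4)*(k - 4)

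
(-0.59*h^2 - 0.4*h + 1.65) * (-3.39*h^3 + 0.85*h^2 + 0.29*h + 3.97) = 2.0001*h^5 + 0.8545*h^4 - 6.1046*h^3 - 1.0558*h^2 - 1.1095*h + 6.5505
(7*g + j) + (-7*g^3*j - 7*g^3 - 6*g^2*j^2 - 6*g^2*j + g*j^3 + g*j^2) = -7*g^3*j - 7*g^3 - 6*g^2*j^2 - 6*g^2*j + g*j^3 + g*j^2 + 7*g + j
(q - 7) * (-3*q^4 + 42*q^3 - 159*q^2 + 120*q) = -3*q^5 + 63*q^4 - 453*q^3 + 1233*q^2 - 840*q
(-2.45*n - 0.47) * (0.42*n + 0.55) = -1.029*n^2 - 1.5449*n - 0.2585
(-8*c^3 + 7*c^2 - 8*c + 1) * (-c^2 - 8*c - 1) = 8*c^5 + 57*c^4 - 40*c^3 + 56*c^2 - 1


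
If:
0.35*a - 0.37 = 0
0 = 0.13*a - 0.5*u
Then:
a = 1.06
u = 0.27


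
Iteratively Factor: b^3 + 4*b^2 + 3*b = (b + 3)*(b^2 + b) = (b + 1)*(b + 3)*(b)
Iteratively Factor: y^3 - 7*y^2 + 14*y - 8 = (y - 4)*(y^2 - 3*y + 2) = (y - 4)*(y - 1)*(y - 2)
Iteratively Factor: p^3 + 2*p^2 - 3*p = (p)*(p^2 + 2*p - 3) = p*(p - 1)*(p + 3)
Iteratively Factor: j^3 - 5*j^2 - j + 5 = (j - 5)*(j^2 - 1) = (j - 5)*(j + 1)*(j - 1)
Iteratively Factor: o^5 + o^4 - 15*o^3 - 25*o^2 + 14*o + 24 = (o + 2)*(o^4 - o^3 - 13*o^2 + o + 12) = (o + 1)*(o + 2)*(o^3 - 2*o^2 - 11*o + 12) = (o - 4)*(o + 1)*(o + 2)*(o^2 + 2*o - 3) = (o - 4)*(o + 1)*(o + 2)*(o + 3)*(o - 1)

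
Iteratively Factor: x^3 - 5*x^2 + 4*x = (x - 4)*(x^2 - x) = (x - 4)*(x - 1)*(x)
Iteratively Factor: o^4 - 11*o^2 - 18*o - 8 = (o - 4)*(o^3 + 4*o^2 + 5*o + 2) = (o - 4)*(o + 2)*(o^2 + 2*o + 1) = (o - 4)*(o + 1)*(o + 2)*(o + 1)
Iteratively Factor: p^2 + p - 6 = (p - 2)*(p + 3)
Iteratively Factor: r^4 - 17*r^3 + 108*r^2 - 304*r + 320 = (r - 5)*(r^3 - 12*r^2 + 48*r - 64) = (r - 5)*(r - 4)*(r^2 - 8*r + 16) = (r - 5)*(r - 4)^2*(r - 4)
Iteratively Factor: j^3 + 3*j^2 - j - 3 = (j + 3)*(j^2 - 1) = (j - 1)*(j + 3)*(j + 1)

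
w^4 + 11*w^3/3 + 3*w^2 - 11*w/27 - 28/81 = (w - 1/3)*(w + 1/3)*(w + 4/3)*(w + 7/3)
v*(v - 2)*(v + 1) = v^3 - v^2 - 2*v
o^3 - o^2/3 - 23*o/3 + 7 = (o - 7/3)*(o - 1)*(o + 3)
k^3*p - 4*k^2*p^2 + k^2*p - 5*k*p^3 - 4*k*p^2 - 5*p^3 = (k - 5*p)*(k + p)*(k*p + p)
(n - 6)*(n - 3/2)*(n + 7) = n^3 - n^2/2 - 87*n/2 + 63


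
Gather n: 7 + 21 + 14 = 42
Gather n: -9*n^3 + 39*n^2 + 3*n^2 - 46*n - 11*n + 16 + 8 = -9*n^3 + 42*n^2 - 57*n + 24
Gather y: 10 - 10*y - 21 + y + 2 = -9*y - 9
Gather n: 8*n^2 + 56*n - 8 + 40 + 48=8*n^2 + 56*n + 80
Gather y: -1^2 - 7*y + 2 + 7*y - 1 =0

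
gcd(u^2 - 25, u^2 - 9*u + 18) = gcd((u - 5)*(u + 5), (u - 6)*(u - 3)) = 1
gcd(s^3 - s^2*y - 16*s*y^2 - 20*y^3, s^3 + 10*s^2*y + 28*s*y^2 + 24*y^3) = s^2 + 4*s*y + 4*y^2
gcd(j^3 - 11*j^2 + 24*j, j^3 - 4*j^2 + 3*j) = j^2 - 3*j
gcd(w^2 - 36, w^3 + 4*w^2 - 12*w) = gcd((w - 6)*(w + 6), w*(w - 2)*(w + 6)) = w + 6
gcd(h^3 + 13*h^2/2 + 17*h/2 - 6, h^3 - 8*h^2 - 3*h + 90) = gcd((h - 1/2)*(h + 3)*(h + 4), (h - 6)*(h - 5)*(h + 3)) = h + 3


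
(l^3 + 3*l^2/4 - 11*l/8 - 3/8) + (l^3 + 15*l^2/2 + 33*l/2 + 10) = 2*l^3 + 33*l^2/4 + 121*l/8 + 77/8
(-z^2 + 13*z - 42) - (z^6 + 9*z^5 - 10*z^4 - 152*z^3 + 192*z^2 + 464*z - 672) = -z^6 - 9*z^5 + 10*z^4 + 152*z^3 - 193*z^2 - 451*z + 630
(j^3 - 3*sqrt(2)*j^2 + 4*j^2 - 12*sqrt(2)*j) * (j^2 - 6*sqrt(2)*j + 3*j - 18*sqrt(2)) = j^5 - 9*sqrt(2)*j^4 + 7*j^4 - 63*sqrt(2)*j^3 + 48*j^3 - 108*sqrt(2)*j^2 + 252*j^2 + 432*j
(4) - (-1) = 5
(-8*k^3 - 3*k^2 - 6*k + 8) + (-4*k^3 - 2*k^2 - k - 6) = -12*k^3 - 5*k^2 - 7*k + 2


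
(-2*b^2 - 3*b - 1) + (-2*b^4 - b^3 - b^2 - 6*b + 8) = -2*b^4 - b^3 - 3*b^2 - 9*b + 7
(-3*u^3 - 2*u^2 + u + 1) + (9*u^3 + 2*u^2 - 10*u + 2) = 6*u^3 - 9*u + 3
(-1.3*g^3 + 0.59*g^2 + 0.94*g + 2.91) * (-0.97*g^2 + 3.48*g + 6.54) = 1.261*g^5 - 5.0963*g^4 - 7.3606*g^3 + 4.3071*g^2 + 16.2744*g + 19.0314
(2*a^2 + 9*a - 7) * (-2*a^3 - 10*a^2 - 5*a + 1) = -4*a^5 - 38*a^4 - 86*a^3 + 27*a^2 + 44*a - 7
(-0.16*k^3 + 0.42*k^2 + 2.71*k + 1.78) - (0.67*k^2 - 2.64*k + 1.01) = -0.16*k^3 - 0.25*k^2 + 5.35*k + 0.77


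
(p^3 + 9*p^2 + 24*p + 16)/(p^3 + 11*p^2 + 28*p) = (p^2 + 5*p + 4)/(p*(p + 7))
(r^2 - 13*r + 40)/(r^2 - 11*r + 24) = (r - 5)/(r - 3)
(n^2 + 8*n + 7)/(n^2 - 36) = (n^2 + 8*n + 7)/(n^2 - 36)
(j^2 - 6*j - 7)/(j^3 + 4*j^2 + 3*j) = (j - 7)/(j*(j + 3))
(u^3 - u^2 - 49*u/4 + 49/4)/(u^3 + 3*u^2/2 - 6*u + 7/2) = (u - 7/2)/(u - 1)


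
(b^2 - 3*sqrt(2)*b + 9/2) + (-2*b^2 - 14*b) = -b^2 - 14*b - 3*sqrt(2)*b + 9/2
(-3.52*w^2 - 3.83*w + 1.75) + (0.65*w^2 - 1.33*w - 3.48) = -2.87*w^2 - 5.16*w - 1.73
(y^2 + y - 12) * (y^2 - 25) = y^4 + y^3 - 37*y^2 - 25*y + 300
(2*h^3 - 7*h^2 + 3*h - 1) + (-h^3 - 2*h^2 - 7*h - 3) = h^3 - 9*h^2 - 4*h - 4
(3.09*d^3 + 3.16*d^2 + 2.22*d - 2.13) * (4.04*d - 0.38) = 12.4836*d^4 + 11.5922*d^3 + 7.768*d^2 - 9.4488*d + 0.8094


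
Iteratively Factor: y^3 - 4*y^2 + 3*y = (y - 3)*(y^2 - y) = (y - 3)*(y - 1)*(y)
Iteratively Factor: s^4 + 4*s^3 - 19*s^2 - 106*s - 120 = (s + 4)*(s^3 - 19*s - 30) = (s + 2)*(s + 4)*(s^2 - 2*s - 15) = (s + 2)*(s + 3)*(s + 4)*(s - 5)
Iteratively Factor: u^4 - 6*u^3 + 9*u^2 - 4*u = (u)*(u^3 - 6*u^2 + 9*u - 4) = u*(u - 1)*(u^2 - 5*u + 4) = u*(u - 4)*(u - 1)*(u - 1)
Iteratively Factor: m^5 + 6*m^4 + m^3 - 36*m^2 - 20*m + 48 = (m + 3)*(m^4 + 3*m^3 - 8*m^2 - 12*m + 16) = (m - 1)*(m + 3)*(m^3 + 4*m^2 - 4*m - 16) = (m - 2)*(m - 1)*(m + 3)*(m^2 + 6*m + 8) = (m - 2)*(m - 1)*(m + 3)*(m + 4)*(m + 2)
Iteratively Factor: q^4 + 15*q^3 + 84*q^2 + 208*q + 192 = (q + 4)*(q^3 + 11*q^2 + 40*q + 48) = (q + 4)^2*(q^2 + 7*q + 12) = (q + 3)*(q + 4)^2*(q + 4)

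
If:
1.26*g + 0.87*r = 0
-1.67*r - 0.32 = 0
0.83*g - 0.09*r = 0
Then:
No Solution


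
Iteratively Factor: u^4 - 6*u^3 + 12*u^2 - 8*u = (u - 2)*(u^3 - 4*u^2 + 4*u) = (u - 2)^2*(u^2 - 2*u) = u*(u - 2)^2*(u - 2)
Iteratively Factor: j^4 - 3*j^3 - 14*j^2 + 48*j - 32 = (j - 1)*(j^3 - 2*j^2 - 16*j + 32) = (j - 1)*(j + 4)*(j^2 - 6*j + 8) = (j - 4)*(j - 1)*(j + 4)*(j - 2)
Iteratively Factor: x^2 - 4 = (x - 2)*(x + 2)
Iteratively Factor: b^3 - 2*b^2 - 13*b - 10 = (b - 5)*(b^2 + 3*b + 2) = (b - 5)*(b + 2)*(b + 1)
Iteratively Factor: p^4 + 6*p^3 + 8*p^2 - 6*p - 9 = (p + 1)*(p^3 + 5*p^2 + 3*p - 9) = (p + 1)*(p + 3)*(p^2 + 2*p - 3) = (p + 1)*(p + 3)^2*(p - 1)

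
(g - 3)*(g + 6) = g^2 + 3*g - 18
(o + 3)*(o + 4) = o^2 + 7*o + 12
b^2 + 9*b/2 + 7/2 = (b + 1)*(b + 7/2)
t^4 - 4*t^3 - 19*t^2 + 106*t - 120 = (t - 4)*(t - 3)*(t - 2)*(t + 5)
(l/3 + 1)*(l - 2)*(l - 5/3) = l^3/3 - 2*l^2/9 - 23*l/9 + 10/3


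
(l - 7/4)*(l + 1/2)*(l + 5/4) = l^3 - 39*l/16 - 35/32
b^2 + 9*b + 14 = (b + 2)*(b + 7)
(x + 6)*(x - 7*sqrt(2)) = x^2 - 7*sqrt(2)*x + 6*x - 42*sqrt(2)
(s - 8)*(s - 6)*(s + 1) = s^3 - 13*s^2 + 34*s + 48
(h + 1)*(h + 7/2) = h^2 + 9*h/2 + 7/2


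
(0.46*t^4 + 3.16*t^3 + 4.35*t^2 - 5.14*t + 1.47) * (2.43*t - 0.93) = 1.1178*t^5 + 7.251*t^4 + 7.6317*t^3 - 16.5357*t^2 + 8.3523*t - 1.3671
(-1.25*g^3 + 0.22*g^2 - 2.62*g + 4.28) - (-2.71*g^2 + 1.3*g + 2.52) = -1.25*g^3 + 2.93*g^2 - 3.92*g + 1.76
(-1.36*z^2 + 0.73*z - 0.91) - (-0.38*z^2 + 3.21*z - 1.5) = -0.98*z^2 - 2.48*z + 0.59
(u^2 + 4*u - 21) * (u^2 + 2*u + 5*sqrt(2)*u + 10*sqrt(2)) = u^4 + 6*u^3 + 5*sqrt(2)*u^3 - 13*u^2 + 30*sqrt(2)*u^2 - 65*sqrt(2)*u - 42*u - 210*sqrt(2)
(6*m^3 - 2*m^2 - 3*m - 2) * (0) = 0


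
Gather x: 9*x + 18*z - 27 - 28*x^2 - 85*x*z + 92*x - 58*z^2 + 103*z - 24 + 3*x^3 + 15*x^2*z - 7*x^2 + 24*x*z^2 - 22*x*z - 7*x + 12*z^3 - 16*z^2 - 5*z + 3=3*x^3 + x^2*(15*z - 35) + x*(24*z^2 - 107*z + 94) + 12*z^3 - 74*z^2 + 116*z - 48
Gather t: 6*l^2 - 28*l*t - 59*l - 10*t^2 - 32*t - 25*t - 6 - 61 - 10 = 6*l^2 - 59*l - 10*t^2 + t*(-28*l - 57) - 77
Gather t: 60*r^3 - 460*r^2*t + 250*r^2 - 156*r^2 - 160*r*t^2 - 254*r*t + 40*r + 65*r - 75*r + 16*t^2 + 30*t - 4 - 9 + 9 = 60*r^3 + 94*r^2 + 30*r + t^2*(16 - 160*r) + t*(-460*r^2 - 254*r + 30) - 4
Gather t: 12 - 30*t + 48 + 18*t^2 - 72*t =18*t^2 - 102*t + 60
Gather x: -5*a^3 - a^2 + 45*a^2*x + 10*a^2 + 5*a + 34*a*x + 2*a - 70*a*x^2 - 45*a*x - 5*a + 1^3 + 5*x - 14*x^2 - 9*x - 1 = -5*a^3 + 9*a^2 + 2*a + x^2*(-70*a - 14) + x*(45*a^2 - 11*a - 4)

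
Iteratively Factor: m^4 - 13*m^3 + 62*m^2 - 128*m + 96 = (m - 4)*(m^3 - 9*m^2 + 26*m - 24) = (m - 4)^2*(m^2 - 5*m + 6) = (m - 4)^2*(m - 3)*(m - 2)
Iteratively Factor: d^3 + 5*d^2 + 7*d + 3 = (d + 3)*(d^2 + 2*d + 1) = (d + 1)*(d + 3)*(d + 1)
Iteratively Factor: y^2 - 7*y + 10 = (y - 5)*(y - 2)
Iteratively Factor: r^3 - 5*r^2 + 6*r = (r - 2)*(r^2 - 3*r) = (r - 3)*(r - 2)*(r)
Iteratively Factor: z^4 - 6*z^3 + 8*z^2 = (z)*(z^3 - 6*z^2 + 8*z) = z*(z - 2)*(z^2 - 4*z) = z*(z - 4)*(z - 2)*(z)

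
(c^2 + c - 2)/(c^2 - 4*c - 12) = (c - 1)/(c - 6)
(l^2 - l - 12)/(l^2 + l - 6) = (l - 4)/(l - 2)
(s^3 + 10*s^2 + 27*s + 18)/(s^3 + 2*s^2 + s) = (s^2 + 9*s + 18)/(s*(s + 1))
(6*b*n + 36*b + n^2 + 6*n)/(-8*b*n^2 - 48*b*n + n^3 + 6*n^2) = (-6*b - n)/(n*(8*b - n))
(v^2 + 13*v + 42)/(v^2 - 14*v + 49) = (v^2 + 13*v + 42)/(v^2 - 14*v + 49)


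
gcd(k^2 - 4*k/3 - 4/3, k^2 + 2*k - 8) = k - 2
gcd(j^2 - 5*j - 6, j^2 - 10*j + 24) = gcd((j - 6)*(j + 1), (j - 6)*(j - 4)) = j - 6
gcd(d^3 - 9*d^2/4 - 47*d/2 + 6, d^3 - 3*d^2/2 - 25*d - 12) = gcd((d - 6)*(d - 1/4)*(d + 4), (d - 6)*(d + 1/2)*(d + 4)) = d^2 - 2*d - 24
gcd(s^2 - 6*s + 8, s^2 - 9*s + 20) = s - 4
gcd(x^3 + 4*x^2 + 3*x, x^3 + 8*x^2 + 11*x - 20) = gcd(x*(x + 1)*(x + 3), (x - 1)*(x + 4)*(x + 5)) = 1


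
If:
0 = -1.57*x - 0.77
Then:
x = -0.49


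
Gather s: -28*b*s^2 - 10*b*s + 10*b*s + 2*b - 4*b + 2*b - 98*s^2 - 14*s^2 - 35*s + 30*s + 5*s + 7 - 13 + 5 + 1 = s^2*(-28*b - 112)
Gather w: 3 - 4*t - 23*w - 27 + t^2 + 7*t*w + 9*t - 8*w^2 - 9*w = t^2 + 5*t - 8*w^2 + w*(7*t - 32) - 24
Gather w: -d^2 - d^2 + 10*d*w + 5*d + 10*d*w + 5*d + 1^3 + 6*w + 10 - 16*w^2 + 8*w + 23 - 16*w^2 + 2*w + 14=-2*d^2 + 10*d - 32*w^2 + w*(20*d + 16) + 48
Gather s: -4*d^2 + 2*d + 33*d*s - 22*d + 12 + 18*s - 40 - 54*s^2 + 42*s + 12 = -4*d^2 - 20*d - 54*s^2 + s*(33*d + 60) - 16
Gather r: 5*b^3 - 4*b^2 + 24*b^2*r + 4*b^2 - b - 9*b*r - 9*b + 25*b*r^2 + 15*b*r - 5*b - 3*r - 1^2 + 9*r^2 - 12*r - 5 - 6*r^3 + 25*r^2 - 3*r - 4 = 5*b^3 - 15*b - 6*r^3 + r^2*(25*b + 34) + r*(24*b^2 + 6*b - 18) - 10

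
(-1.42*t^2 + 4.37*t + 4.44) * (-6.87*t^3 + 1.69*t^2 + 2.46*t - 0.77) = 9.7554*t^5 - 32.4217*t^4 - 26.6107*t^3 + 19.3472*t^2 + 7.5575*t - 3.4188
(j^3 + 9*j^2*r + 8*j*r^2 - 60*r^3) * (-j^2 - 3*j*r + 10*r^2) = -j^5 - 12*j^4*r - 25*j^3*r^2 + 126*j^2*r^3 + 260*j*r^4 - 600*r^5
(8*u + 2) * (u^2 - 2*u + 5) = 8*u^3 - 14*u^2 + 36*u + 10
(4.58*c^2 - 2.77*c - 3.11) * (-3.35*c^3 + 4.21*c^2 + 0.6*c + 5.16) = -15.343*c^5 + 28.5613*c^4 + 1.5048*c^3 + 8.8777*c^2 - 16.1592*c - 16.0476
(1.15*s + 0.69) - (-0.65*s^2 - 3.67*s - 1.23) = 0.65*s^2 + 4.82*s + 1.92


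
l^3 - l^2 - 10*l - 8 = (l - 4)*(l + 1)*(l + 2)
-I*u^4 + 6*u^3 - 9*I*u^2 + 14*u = u*(u - 2*I)*(u + 7*I)*(-I*u + 1)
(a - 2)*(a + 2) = a^2 - 4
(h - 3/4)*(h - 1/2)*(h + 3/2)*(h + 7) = h^4 + 29*h^3/4 + h^2/4 - 159*h/16 + 63/16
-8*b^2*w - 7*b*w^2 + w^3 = w*(-8*b + w)*(b + w)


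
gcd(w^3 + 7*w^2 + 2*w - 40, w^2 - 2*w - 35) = w + 5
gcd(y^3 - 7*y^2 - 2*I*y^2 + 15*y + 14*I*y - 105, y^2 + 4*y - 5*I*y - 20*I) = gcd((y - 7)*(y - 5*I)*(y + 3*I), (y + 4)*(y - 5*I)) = y - 5*I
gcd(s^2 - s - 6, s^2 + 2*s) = s + 2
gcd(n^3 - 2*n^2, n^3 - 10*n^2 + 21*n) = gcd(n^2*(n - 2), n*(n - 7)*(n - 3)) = n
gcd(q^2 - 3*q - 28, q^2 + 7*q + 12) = q + 4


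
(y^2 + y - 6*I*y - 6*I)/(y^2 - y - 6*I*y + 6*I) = (y + 1)/(y - 1)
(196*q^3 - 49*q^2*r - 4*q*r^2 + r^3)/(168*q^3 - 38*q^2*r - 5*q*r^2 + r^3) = (7*q + r)/(6*q + r)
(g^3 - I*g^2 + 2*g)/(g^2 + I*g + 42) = g*(g^2 - I*g + 2)/(g^2 + I*g + 42)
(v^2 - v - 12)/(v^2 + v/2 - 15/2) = 2*(v - 4)/(2*v - 5)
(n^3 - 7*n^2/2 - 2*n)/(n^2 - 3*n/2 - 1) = n*(n - 4)/(n - 2)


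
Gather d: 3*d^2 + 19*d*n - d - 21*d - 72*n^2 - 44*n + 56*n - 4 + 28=3*d^2 + d*(19*n - 22) - 72*n^2 + 12*n + 24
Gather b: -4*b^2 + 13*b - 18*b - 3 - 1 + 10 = -4*b^2 - 5*b + 6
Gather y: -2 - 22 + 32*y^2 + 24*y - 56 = 32*y^2 + 24*y - 80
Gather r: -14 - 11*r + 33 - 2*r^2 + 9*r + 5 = -2*r^2 - 2*r + 24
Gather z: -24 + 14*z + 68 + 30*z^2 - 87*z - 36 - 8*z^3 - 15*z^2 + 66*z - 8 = -8*z^3 + 15*z^2 - 7*z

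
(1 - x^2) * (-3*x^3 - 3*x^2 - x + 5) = 3*x^5 + 3*x^4 - 2*x^3 - 8*x^2 - x + 5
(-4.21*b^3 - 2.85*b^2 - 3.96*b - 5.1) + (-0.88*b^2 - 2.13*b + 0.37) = -4.21*b^3 - 3.73*b^2 - 6.09*b - 4.73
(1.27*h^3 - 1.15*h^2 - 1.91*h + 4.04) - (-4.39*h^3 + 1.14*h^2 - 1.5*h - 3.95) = 5.66*h^3 - 2.29*h^2 - 0.41*h + 7.99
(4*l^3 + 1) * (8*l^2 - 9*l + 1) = 32*l^5 - 36*l^4 + 4*l^3 + 8*l^2 - 9*l + 1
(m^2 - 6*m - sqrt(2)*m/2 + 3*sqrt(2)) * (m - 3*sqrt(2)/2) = m^3 - 6*m^2 - 2*sqrt(2)*m^2 + 3*m/2 + 12*sqrt(2)*m - 9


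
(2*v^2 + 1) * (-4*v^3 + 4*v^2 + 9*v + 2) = -8*v^5 + 8*v^4 + 14*v^3 + 8*v^2 + 9*v + 2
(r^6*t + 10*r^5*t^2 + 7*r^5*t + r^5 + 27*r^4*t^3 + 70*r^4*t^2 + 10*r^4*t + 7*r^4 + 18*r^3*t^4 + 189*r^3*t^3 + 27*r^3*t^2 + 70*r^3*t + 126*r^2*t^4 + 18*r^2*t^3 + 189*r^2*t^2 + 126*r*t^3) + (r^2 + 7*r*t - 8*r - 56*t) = r^6*t + 10*r^5*t^2 + 7*r^5*t + r^5 + 27*r^4*t^3 + 70*r^4*t^2 + 10*r^4*t + 7*r^4 + 18*r^3*t^4 + 189*r^3*t^3 + 27*r^3*t^2 + 70*r^3*t + 126*r^2*t^4 + 18*r^2*t^3 + 189*r^2*t^2 + r^2 + 126*r*t^3 + 7*r*t - 8*r - 56*t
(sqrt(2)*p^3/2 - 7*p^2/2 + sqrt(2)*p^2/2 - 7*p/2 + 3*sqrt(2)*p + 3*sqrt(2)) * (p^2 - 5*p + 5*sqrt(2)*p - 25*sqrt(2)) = sqrt(2)*p^5/2 - 2*sqrt(2)*p^4 + 3*p^4/2 - 17*sqrt(2)*p^3 - 6*p^3 + 45*p^2/2 + 58*sqrt(2)*p^2 - 120*p + 145*sqrt(2)*p/2 - 150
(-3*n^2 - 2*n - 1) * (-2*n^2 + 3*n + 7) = 6*n^4 - 5*n^3 - 25*n^2 - 17*n - 7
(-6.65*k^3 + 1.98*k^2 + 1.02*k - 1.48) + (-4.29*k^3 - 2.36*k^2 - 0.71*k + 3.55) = -10.94*k^3 - 0.38*k^2 + 0.31*k + 2.07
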